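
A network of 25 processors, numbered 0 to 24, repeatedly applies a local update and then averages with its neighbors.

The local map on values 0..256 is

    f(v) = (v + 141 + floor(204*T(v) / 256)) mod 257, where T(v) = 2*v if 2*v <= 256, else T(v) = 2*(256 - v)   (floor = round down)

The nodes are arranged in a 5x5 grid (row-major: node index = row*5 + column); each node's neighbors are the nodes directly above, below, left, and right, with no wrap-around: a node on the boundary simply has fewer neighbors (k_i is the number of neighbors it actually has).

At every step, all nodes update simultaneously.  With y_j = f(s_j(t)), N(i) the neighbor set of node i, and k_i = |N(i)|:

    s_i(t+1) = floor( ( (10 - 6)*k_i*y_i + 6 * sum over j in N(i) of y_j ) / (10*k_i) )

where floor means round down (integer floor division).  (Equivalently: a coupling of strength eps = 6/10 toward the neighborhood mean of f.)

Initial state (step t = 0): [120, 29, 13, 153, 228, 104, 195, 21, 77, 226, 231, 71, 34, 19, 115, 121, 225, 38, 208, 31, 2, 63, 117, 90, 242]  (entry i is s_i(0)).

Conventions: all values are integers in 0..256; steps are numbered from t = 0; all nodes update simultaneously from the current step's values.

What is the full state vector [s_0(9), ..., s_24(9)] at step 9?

Answer: [183, 183, 183, 183, 183, 183, 183, 183, 183, 183, 183, 183, 183, 183, 183, 183, 183, 183, 183, 183, 183, 183, 183, 183, 183]

Derivation:
t=0: [120, 29, 13, 153, 228, 104, 195, 21, 77, 226, 231, 71, 34, 19, 115, 121, 225, 38, 208, 31, 2, 63, 117, 90, 242]
t=1: [188, 195, 192, 163, 169, 166, 165, 177, 144, 147, 145, 134, 195, 175, 186, 170, 145, 206, 182, 188, 131, 117, 155, 147, 160]
t=2: [182, 180, 182, 193, 196, 193, 192, 187, 198, 197, 201, 201, 183, 187, 186, 201, 195, 182, 184, 184, 199, 198, 191, 197, 194]
t=3: [181, 182, 181, 177, 175, 177, 178, 179, 176, 176, 173, 175, 180, 180, 179, 173, 175, 181, 180, 180, 173, 175, 177, 177, 177]
t=4: [184, 184, 184, 186, 187, 186, 185, 185, 186, 186, 188, 187, 185, 185, 185, 188, 187, 185, 185, 185, 188, 187, 186, 185, 185]
t=5: [181, 182, 181, 181, 180, 181, 181, 181, 181, 181, 180, 180, 181, 181, 181, 180, 180, 181, 182, 182, 180, 180, 181, 181, 182]
t=6: [183, 183, 183, 184, 184, 184, 184, 184, 184, 184, 184, 184, 184, 183, 183, 185, 184, 184, 183, 183, 185, 184, 184, 183, 183]
t=7: [182, 182, 182, 182, 182, 182, 182, 182, 182, 182, 182, 182, 182, 182, 182, 182, 182, 182, 182, 183, 182, 182, 182, 182, 183]
t=8: [183, 183, 183, 183, 183, 183, 183, 183, 183, 183, 183, 183, 183, 183, 183, 183, 183, 183, 183, 183, 183, 183, 183, 183, 183]
t=9: [183, 183, 183, 183, 183, 183, 183, 183, 183, 183, 183, 183, 183, 183, 183, 183, 183, 183, 183, 183, 183, 183, 183, 183, 183]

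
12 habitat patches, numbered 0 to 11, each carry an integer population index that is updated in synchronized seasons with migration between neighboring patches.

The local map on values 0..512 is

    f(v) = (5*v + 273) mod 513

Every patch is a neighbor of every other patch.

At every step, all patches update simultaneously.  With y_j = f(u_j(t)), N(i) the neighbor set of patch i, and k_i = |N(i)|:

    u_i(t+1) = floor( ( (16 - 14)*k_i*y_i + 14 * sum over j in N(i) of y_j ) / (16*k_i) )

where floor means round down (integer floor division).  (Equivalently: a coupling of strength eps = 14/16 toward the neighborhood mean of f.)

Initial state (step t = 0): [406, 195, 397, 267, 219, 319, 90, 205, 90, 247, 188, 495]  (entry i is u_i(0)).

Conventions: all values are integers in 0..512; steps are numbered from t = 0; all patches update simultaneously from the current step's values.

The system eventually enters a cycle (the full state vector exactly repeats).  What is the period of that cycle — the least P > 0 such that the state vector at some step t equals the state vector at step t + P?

Simulating step by step:
t=0: [406, 195, 397, 267, 219, 319, 90, 205, 90, 247, 188, 495]
t=1: [247, 245, 245, 238, 251, 250, 245, 248, 245, 257, 244, 244]
t=2: [439, 438, 438, 437, 440, 439, 438, 439, 438, 418, 438, 438]
t=3: [404, 404, 404, 404, 405, 404, 404, 404, 404, 400, 404, 404]
t=4: [239, 239, 239, 239, 240, 239, 239, 239, 239, 238, 239, 239]
t=5: [442, 442, 442, 442, 442, 442, 442, 442, 442, 441, 442, 442]
t=6: [430, 430, 430, 430, 430, 430, 430, 430, 430, 430, 430, 430]
t=7: [371, 371, 371, 371, 371, 371, 371, 371, 371, 371, 371, 371]
t=8: [76, 76, 76, 76, 76, 76, 76, 76, 76, 76, 76, 76]
t=9: [140, 140, 140, 140, 140, 140, 140, 140, 140, 140, 140, 140]
t=10: [460, 460, 460, 460, 460, 460, 460, 460, 460, 460, 460, 460]
t=11: [8, 8, 8, 8, 8, 8, 8, 8, 8, 8, 8, 8]
t=12: [313, 313, 313, 313, 313, 313, 313, 313, 313, 313, 313, 313]
t=13: [299, 299, 299, 299, 299, 299, 299, 299, 299, 299, 299, 299]
t=14: [229, 229, 229, 229, 229, 229, 229, 229, 229, 229, 229, 229]
t=15: [392, 392, 392, 392, 392, 392, 392, 392, 392, 392, 392, 392]
t=16: [181, 181, 181, 181, 181, 181, 181, 181, 181, 181, 181, 181]
t=17: [152, 152, 152, 152, 152, 152, 152, 152, 152, 152, 152, 152]
t=18: [7, 7, 7, 7, 7, 7, 7, 7, 7, 7, 7, 7]
t=19: [308, 308, 308, 308, 308, 308, 308, 308, 308, 308, 308, 308]
t=20: [274, 274, 274, 274, 274, 274, 274, 274, 274, 274, 274, 274]
t=21: [104, 104, 104, 104, 104, 104, 104, 104, 104, 104, 104, 104]
t=22: [280, 280, 280, 280, 280, 280, 280, 280, 280, 280, 280, 280]
t=23: [134, 134, 134, 134, 134, 134, 134, 134, 134, 134, 134, 134]
t=24: [430, 430, 430, 430, 430, 430, 430, 430, 430, 430, 430, 430]

Answer: 18
Key observation: The state at step 6, [430, 430, 430, 430, 430, 430, 430, 430, 430, 430, 430, 430], reappears at step 24 — and no state repeats earlier — so the cycle the system enters has period 18.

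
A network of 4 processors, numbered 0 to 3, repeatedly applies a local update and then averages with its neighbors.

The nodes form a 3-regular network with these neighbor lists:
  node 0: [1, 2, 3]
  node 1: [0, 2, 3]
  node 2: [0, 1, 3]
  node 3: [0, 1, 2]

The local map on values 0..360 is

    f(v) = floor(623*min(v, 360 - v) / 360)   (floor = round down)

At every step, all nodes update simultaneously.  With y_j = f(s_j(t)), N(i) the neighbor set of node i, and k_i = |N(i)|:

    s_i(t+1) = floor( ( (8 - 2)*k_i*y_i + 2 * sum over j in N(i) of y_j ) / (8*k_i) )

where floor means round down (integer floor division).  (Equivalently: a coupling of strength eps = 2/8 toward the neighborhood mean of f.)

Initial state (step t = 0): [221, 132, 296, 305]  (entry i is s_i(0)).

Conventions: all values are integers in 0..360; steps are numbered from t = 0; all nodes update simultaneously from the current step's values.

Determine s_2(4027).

Simulating step by step:
t=0: [221, 132, 296, 305]
t=1: [216, 208, 129, 119]
t=2: [244, 253, 227, 215]
t=3: [205, 195, 225, 238]
t=4: [261, 273, 238, 223]
t=5: [178, 164, 204, 222]
t=6: [296, 280, 270, 250]
t=7: [122, 141, 152, 176]
t=8: [225, 247, 260, 287]
t=9: [215, 190, 175, 144]
t=10: [257, 287, 292, 257]
t=11: [168, 133, 127, 168]
t=12: [279, 239, 231, 279]
t=13: [152, 198, 208, 152]
t=14: [264, 275, 264, 264]
t=15: [164, 151, 164, 164]
t=16: [281, 266, 281, 281]
t=17: [138, 155, 138, 138]
t=18: [240, 260, 240, 240]
t=19: [204, 181, 204, 204]
t=20: [272, 299, 272, 272]
t=21: [148, 116, 148, 148]
t=22: [251, 214, 251, 251]
t=23: [193, 236, 193, 193]
t=24: [282, 232, 282, 282]
t=25: [141, 199, 141, 141]
t=26: [246, 269, 246, 246]
t=27: [193, 167, 193, 193]
t=28: [289, 289, 289, 289]
t=29: [122, 122, 122, 122]
t=30: [211, 211, 211, 211]
t=31: [257, 257, 257, 257]
t=32: [178, 178, 178, 178]
t=33: [308, 308, 308, 308]
t=34: [89, 89, 89, 89]
t=35: [154, 154, 154, 154]
t=36: [266, 266, 266, 266]
t=37: [162, 162, 162, 162]
t=38: [280, 280, 280, 280]
t=39: [138, 138, 138, 138]
t=40: [238, 238, 238, 238]
t=41: [211, 211, 211, 211]

Answer: s_2(4027) = 89
Key observation: The state at step 30, [211, 211, 211, 211], reappears at step 41: the system is in a cycle of period 11 from step 30 on.  Therefore the state at step 4027 equals the state at step 30 + ((4027 - 30) mod 11) = 34, which is [89, 89, 89, 89].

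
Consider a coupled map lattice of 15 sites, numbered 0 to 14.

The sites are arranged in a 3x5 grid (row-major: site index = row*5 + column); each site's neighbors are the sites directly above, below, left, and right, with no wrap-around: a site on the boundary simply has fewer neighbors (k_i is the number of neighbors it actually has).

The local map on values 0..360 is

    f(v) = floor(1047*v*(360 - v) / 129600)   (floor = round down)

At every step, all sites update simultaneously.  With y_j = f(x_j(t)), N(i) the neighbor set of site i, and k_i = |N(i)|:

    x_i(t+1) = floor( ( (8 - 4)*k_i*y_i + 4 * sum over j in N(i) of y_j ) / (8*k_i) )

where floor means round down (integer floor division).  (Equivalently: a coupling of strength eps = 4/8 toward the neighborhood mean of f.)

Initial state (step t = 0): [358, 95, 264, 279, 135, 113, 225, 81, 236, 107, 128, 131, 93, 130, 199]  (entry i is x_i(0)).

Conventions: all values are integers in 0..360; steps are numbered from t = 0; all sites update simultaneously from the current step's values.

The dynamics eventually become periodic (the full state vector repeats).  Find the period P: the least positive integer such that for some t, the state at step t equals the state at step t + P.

Simulating step by step:
t=0: [358, 95, 264, 279, 135, 113, 225, 81, 236, 107, 128, 131, 93, 130, 199]
t=1: [109, 177, 196, 205, 222, 194, 229, 201, 220, 232, 236, 235, 210, 236, 243]
t=2: [240, 250, 258, 253, 247, 246, 248, 254, 247, 240, 242, 240, 248, 239, 233]
t=3: [228, 222, 215, 219, 225, 227, 224, 219, 225, 230, 229, 229, 225, 231, 235]
t=4: [244, 246, 249, 248, 245, 243, 245, 247, 244, 241, 242, 243, 244, 241, 238]
t=5: [227, 226, 224, 225, 227, 228, 227, 225, 227, 230, 229, 228, 228, 230, 232]
t=6: [243, 244, 245, 244, 243, 242, 243, 244, 243, 241, 242, 242, 243, 241, 240]
t=7: [229, 228, 227, 228, 229, 229, 229, 228, 229, 230, 230, 229, 229, 230, 231]
t=8: [242, 242, 243, 242, 242, 241, 242, 242, 242, 241, 241, 241, 242, 241, 240]
t=9: [230, 229, 229, 229, 230, 230, 230, 229, 230, 230, 231, 230, 230, 230, 231]
t=10: [241, 241, 242, 241, 241, 240, 241, 241, 241, 240, 240, 240, 241, 240, 240]
t=11: [231, 230, 230, 230, 231, 231, 231, 230, 231, 231, 232, 231, 231, 231, 232]
t=12: [240, 240, 241, 240, 240, 239, 240, 240, 240, 239, 239, 239, 240, 239, 239]
t=13: [232, 231, 231, 231, 232, 232, 232, 231, 232, 232, 233, 232, 232, 232, 233]
t=14: [239, 239, 240, 239, 239, 239, 239, 239, 239, 239, 239, 239, 239, 239, 239]
t=15: [233, 232, 232, 232, 233, 233, 233, 232, 233, 233, 233, 233, 233, 233, 233]
t=16: [239, 239, 239, 239, 239, 239, 239, 239, 239, 239, 239, 239, 239, 239, 239]
t=17: [233, 233, 233, 233, 233, 233, 233, 233, 233, 233, 233, 233, 233, 233, 233]
t=18: [239, 239, 239, 239, 239, 239, 239, 239, 239, 239, 239, 239, 239, 239, 239]

Answer: 2
Key observation: The state at step 16, [239, 239, 239, 239, 239, 239, 239, 239, 239, 239, 239, 239, 239, 239, 239], reappears at step 18 — and no state repeats earlier — so the cycle the system enters has period 2.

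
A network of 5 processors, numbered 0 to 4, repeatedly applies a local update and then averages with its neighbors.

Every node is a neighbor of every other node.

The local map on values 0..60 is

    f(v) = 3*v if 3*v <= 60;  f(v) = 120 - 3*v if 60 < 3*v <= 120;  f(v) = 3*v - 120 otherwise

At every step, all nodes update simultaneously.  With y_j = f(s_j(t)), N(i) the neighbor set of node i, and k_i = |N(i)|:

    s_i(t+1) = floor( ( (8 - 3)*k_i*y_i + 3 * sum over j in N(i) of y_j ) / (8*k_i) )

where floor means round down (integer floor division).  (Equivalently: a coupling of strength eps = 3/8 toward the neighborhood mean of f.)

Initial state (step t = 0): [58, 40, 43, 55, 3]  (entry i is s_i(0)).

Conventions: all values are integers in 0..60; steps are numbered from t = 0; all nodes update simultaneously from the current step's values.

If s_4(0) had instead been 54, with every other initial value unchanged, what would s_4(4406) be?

Answer: s_4(4406) = 33
Key observation: The state at step 36, [16, 42, 16, 42, 42], reappears at step 44: the system is in a cycle of period 8 from step 36 on.  Therefore the state at step 4406 equals the state at step 36 + ((4406 - 36) mod 8) = 38, which is [19, 33, 19, 33, 33].

Derivation:
t=0: [58, 40, 43, 55, 54]
t=1: [42, 14, 18, 37, 36]
t=2: [14, 33, 40, 16, 17]
t=3: [37, 26, 15, 40, 42]
t=4: [14, 31, 33, 9, 12]
t=5: [36, 28, 25, 28, 33]
t=6: [20, 33, 37, 33, 25]
t=7: [46, 25, 19, 25, 38]
t=8: [25, 39, 46, 39, 19]
t=9: [35, 13, 21, 13, 42]
t=10: [22, 35, 44, 35, 17]
t=11: [42, 21, 20, 21, 40]
t=12: [20, 47, 48, 47, 16]
t=13: [48, 27, 29, 27, 41]
t=14: [25, 33, 30, 33, 14]
t=15: [38, 26, 30, 26, 37]
t=16: [15, 34, 28, 34, 16]
t=17: [39, 25, 34, 25, 40]
t=18: [12, 34, 19, 34, 10]
t=19: [34, 24, 45, 24, 30]
t=20: [24, 40, 22, 40, 30]
t=21: [37, 12, 41, 12, 28]
t=22: [16, 30, 12, 30, 30]
t=23: [41, 32, 35, 32, 32]
t=24: [10, 21, 16, 21, 21]
t=25: [39, 53, 48, 53, 53]
t=26: [15, 34, 26, 34, 34]
t=27: [37, 22, 35, 22, 22]
t=28: [22, 46, 25, 46, 46]
t=29: [43, 23, 38, 23, 23]
t=30: [20, 42, 18, 42, 42]
t=31: [44, 15, 41, 15, 15]
t=32: [20, 37, 15, 37, 37]
t=33: [44, 17, 36, 17, 17]
t=34: [22, 43, 22, 43, 43]
t=35: [41, 17, 41, 17, 17]
t=36: [16, 42, 16, 42, 42]
t=37: [36, 13, 36, 13, 13]
t=38: [19, 33, 19, 33, 33]
t=39: [46, 27, 46, 27, 27]
t=40: [23, 35, 23, 35, 35]
t=41: [40, 21, 40, 21, 21]
t=42: [16, 46, 16, 46, 46]
t=43: [39, 23, 39, 23, 23]
t=44: [16, 42, 16, 42, 42]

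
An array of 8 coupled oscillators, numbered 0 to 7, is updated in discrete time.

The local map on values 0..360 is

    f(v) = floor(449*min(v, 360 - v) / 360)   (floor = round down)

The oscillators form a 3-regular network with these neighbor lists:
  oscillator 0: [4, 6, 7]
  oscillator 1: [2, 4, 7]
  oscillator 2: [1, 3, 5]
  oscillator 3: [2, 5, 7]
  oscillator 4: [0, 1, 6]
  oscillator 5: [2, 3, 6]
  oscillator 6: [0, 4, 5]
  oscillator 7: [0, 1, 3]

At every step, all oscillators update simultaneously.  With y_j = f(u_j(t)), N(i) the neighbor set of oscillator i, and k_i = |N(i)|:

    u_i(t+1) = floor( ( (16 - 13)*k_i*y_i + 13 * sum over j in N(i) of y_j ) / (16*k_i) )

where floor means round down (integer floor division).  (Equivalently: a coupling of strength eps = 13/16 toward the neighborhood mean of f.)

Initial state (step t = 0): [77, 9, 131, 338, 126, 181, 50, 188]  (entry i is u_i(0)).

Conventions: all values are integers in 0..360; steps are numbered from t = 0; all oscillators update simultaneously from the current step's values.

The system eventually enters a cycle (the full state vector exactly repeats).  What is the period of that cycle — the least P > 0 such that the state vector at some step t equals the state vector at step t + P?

Answer: 4
Key observation: The state at step 14, [222, 222, 222, 222, 222, 222, 222, 222], reappears at step 18 — and no state repeats earlier — so the cycle the system enters has period 4.

Derivation:
t=0: [77, 9, 131, 338, 126, 181, 50, 188]
t=1: [135, 146, 101, 167, 75, 110, 140, 76]
t=2: [129, 118, 166, 135, 159, 163, 140, 168]
t=3: [187, 193, 179, 199, 167, 186, 184, 167]
t=4: [212, 212, 211, 213, 212, 214, 214, 207]
t=5: [185, 185, 183, 185, 183, 183, 183, 184]
t=6: [219, 219, 218, 219, 218, 219, 219, 218]
t=7: [176, 176, 175, 176, 175, 175, 175, 175]
t=8: [218, 218, 218, 218, 218, 218, 218, 218]
t=9: [177, 177, 177, 177, 177, 177, 177, 177]
t=10: [220, 220, 220, 220, 220, 220, 220, 220]
t=11: [174, 174, 174, 174, 174, 174, 174, 174]
t=12: [217, 217, 217, 217, 217, 217, 217, 217]
t=13: [178, 178, 178, 178, 178, 178, 178, 178]
t=14: [222, 222, 222, 222, 222, 222, 222, 222]
t=15: [172, 172, 172, 172, 172, 172, 172, 172]
t=16: [214, 214, 214, 214, 214, 214, 214, 214]
t=17: [182, 182, 182, 182, 182, 182, 182, 182]
t=18: [222, 222, 222, 222, 222, 222, 222, 222]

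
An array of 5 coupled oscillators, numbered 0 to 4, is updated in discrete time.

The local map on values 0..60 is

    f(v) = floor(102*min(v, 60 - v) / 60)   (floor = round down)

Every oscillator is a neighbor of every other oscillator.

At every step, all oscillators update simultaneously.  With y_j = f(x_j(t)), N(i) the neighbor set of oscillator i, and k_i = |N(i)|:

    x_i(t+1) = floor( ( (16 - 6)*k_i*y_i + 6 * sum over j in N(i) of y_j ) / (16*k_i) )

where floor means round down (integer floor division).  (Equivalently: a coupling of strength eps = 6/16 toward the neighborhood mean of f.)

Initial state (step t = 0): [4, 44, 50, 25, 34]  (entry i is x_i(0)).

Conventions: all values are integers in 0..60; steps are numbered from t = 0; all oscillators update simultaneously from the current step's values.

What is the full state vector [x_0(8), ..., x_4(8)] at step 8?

Simulating step by step:
t=0: [4, 44, 50, 25, 34]
t=1: [15, 27, 21, 35, 36]
t=2: [30, 41, 36, 39, 38]
t=3: [45, 35, 39, 36, 37]
t=4: [30, 39, 35, 38, 37]
t=5: [46, 37, 41, 38, 39]
t=6: [27, 36, 32, 35, 34]
t=7: [44, 41, 45, 42, 43]
t=8: [27, 30, 26, 29, 28]

Answer: [27, 30, 26, 29, 28]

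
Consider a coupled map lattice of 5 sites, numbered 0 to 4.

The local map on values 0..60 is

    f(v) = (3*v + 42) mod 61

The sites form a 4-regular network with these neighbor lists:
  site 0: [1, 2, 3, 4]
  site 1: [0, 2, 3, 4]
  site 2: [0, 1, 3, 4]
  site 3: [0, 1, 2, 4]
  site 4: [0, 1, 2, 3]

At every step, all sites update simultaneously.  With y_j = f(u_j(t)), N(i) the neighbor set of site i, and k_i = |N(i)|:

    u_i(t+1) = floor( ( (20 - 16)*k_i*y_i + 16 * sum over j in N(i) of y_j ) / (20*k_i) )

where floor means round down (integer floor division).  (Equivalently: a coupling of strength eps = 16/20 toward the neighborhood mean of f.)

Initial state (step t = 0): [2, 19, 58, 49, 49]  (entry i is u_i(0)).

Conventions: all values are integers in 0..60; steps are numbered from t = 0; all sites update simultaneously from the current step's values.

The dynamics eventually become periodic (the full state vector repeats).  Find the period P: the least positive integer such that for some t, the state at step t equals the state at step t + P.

Answer: 10
Key observation: The state at step 1, [26, 26, 26, 26, 26], reappears at step 11 — and no state repeats earlier — so the cycle the system enters has period 10.

Derivation:
t=0: [2, 19, 58, 49, 49]
t=1: [26, 26, 26, 26, 26]
t=2: [59, 59, 59, 59, 59]
t=3: [36, 36, 36, 36, 36]
t=4: [28, 28, 28, 28, 28]
t=5: [4, 4, 4, 4, 4]
t=6: [54, 54, 54, 54, 54]
t=7: [21, 21, 21, 21, 21]
t=8: [44, 44, 44, 44, 44]
t=9: [52, 52, 52, 52, 52]
t=10: [15, 15, 15, 15, 15]
t=11: [26, 26, 26, 26, 26]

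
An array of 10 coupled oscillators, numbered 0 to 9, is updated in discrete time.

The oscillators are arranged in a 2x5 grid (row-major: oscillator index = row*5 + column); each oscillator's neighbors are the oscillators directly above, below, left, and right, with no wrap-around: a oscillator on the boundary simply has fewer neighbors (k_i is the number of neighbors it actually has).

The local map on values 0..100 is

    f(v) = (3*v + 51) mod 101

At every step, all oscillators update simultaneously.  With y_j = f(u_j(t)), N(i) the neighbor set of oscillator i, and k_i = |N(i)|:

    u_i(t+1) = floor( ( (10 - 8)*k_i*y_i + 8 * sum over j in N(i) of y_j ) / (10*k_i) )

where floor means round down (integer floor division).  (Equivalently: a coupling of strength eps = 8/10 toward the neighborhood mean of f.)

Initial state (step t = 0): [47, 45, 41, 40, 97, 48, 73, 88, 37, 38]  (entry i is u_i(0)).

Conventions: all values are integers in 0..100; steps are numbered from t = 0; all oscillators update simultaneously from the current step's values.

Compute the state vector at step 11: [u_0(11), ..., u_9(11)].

Simulating step by step:
t=0: [47, 45, 41, 40, 97, 48, 73, 88, 37, 38]
t=1: [89, 78, 59, 60, 61, 82, 64, 56, 51, 52]
t=2: [74, 38, 39, 21, 20, 41, 60, 21, 14, 14]
t=3: [69, 57, 37, 47, 44, 54, 45, 53, 50, 59]
t=4: [23, 57, 43, 83, 63, 58, 27, 67, 53, 78]
t=5: [21, 38, 60, 52, 80, 24, 31, 41, 63, 35]
t=6: [37, 35, 43, 42, 41, 26, 51, 43, 43, 61]
t=7: [45, 48, 71, 76, 57, 30, 43, 58, 65, 67]
t=8: [70, 79, 64, 49, 54, 73, 57, 53, 48, 35]
t=9: [73, 49, 59, 58, 63, 45, 47, 42, 61, 53]
t=10: [86, 68, 57, 30, 20, 80, 87, 54, 34, 29]
t=11: [58, 19, 31, 29, 32, 23, 42, 23, 33, 32]

Answer: [58, 19, 31, 29, 32, 23, 42, 23, 33, 32]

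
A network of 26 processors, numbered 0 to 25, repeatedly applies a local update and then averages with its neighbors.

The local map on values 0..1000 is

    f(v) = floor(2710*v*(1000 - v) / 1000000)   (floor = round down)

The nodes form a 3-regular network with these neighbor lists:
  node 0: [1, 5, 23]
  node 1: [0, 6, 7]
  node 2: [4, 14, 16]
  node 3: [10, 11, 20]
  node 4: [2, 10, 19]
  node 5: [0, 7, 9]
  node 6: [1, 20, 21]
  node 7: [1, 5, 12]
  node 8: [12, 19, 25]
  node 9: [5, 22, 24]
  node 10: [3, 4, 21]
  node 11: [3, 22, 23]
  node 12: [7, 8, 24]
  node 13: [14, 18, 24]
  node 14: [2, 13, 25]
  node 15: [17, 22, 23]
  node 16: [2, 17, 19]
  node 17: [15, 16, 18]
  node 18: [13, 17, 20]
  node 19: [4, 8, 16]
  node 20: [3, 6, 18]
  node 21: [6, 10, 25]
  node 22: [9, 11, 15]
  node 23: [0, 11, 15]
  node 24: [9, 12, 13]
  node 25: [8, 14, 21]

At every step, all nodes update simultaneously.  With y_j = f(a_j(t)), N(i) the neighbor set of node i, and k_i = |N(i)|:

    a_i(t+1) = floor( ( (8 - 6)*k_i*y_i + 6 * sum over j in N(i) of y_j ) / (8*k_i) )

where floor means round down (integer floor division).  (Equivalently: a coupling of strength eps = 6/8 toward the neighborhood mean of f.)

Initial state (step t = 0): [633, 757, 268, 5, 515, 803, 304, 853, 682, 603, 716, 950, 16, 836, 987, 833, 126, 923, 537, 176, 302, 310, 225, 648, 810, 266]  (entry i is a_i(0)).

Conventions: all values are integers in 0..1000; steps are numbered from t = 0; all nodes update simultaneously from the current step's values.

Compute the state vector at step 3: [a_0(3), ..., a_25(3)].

Simulating step by step:
t=0: [633, 757, 268, 5, 515, 803, 304, 853, 682, 603, 716, 950, 16, 836, 987, 833, 126, 923, 537, 176, 302, 310, 225, 648, 810, 266]
t=1: [543, 509, 384, 315, 537, 511, 555, 326, 387, 491, 454, 307, 346, 373, 366, 414, 353, 384, 451, 488, 457, 558, 406, 437, 369, 432]
t=2: [673, 653, 640, 625, 665, 655, 671, 640, 649, 659, 649, 619, 620, 640, 641, 654, 644, 646, 654, 652, 648, 668, 640, 642, 638, 650]
t=3: [611, 608, 617, 627, 614, 610, 607, 622, 621, 617, 614, 630, 626, 621, 621, 619, 619, 616, 618, 613, 616, 608, 621, 617, 623, 614]

Answer: [611, 608, 617, 627, 614, 610, 607, 622, 621, 617, 614, 630, 626, 621, 621, 619, 619, 616, 618, 613, 616, 608, 621, 617, 623, 614]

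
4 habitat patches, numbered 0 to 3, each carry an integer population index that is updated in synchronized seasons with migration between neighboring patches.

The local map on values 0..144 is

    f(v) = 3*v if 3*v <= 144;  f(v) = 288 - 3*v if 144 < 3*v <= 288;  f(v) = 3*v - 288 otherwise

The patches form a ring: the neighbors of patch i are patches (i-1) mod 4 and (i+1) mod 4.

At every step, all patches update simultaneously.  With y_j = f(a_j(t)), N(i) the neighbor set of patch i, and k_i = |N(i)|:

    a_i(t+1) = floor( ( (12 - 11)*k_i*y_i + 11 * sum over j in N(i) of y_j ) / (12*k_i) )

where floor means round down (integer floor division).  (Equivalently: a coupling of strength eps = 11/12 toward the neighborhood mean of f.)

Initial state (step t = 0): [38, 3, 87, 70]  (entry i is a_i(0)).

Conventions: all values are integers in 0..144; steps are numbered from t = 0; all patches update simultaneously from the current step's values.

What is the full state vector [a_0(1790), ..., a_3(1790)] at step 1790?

Answer: [72, 72, 72, 72]
Key observation: The state at step 18, [72, 72, 72, 72], reappears at step 19: the system is in a cycle of period 1 from step 18 on.  Therefore the state at step 1790 equals the state at step 18 + ((1790 - 18) mod 1) = 18, which is [72, 72, 72, 72].

Derivation:
t=0: [38, 3, 87, 70]
t=1: [49, 65, 42, 71]
t=2: [88, 130, 87, 128]
t=3: [92, 31, 93, 31]
t=4: [86, 17, 86, 17]
t=5: [49, 31, 49, 31]
t=6: [97, 137, 97, 137]
t=7: [113, 13, 113, 13]
t=8: [40, 50, 40, 50]
t=9: [136, 121, 136, 121]
t=10: [78, 116, 78, 116]
t=11: [59, 54, 59, 54]
t=12: [124, 112, 124, 112]
t=13: [51, 81, 51, 81]
t=14: [52, 127, 52, 127]
t=15: [96, 128, 96, 128]
t=16: [88, 8, 88, 8]
t=17: [24, 24, 24, 24]
t=18: [72, 72, 72, 72]
t=19: [72, 72, 72, 72]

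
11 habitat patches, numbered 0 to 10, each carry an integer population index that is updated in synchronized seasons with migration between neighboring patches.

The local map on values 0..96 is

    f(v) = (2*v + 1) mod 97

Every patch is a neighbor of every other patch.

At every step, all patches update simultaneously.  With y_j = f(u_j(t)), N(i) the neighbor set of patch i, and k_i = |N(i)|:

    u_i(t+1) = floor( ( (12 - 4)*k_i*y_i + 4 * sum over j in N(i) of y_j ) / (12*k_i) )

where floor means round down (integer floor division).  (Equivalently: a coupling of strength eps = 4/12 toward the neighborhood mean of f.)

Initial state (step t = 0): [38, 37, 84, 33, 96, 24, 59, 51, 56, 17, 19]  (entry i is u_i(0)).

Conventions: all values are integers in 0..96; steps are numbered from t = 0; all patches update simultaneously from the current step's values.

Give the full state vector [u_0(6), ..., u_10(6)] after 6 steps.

Answer: [55, 49, 46, 32, 52, 78, 57, 52, 43, 21, 72]

Derivation:
t=0: [38, 37, 84, 33, 96, 24, 59, 51, 56, 17, 19]
t=1: [67, 65, 64, 60, 79, 49, 32, 22, 28, 40, 43]
t=2: [41, 39, 37, 32, 56, 18, 58, 46, 53, 68, 72]
t=3: [71, 68, 66, 60, 29, 42, 31, 77, 25, 44, 49]
t=4: [47, 43, 41, 33, 55, 72, 58, 55, 50, 74, 19]
t=5: [77, 72, 70, 59, 26, 47, 30, 26, 19, 50, 42]
t=6: [55, 49, 46, 32, 52, 78, 57, 52, 43, 21, 72]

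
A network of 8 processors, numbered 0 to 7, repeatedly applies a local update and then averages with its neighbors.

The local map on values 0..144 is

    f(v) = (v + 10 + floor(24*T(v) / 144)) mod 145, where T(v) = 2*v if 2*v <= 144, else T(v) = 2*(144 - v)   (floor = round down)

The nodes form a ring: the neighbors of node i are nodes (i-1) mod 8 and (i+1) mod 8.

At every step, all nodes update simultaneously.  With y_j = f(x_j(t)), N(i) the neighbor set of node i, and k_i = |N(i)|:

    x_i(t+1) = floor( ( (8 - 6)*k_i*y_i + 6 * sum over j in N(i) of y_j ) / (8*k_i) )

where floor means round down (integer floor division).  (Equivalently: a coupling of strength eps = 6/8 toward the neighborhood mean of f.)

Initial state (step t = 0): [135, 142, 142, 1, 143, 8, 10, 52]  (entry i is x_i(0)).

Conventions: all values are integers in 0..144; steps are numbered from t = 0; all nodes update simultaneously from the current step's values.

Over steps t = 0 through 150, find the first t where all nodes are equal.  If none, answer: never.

Simulating step by step:
t=0: [135, 142, 142, 1, 143, 8, 10, 52]  (not all equal)
t=1: [33, 5, 8, 8, 13, 16, 42, 29]  (not all equal)
t=2: [37, 31, 18, 22, 25, 42, 46, 57]  (not all equal)
t=3: [66, 47, 42, 38, 50, 59, 74, 70]  (not all equal)
t=4: [90, 79, 66, 68, 74, 90, 98, 102]  (not all equal)
t=5: [118, 108, 103, 101, 108, 115, 122, 121]  (not all equal)
t=6: [134, 130, 127, 127, 129, 134, 136, 137]  (not all equal)
t=7: [56, 90, 142, 142, 90, 55, 3, 2]  (not all equal)
t=8: [69, 63, 48, 48, 63, 70, 39, 39]  (not all equal)
t=9: [84, 89, 81, 81, 89, 84, 77, 77]  (not all equal)
t=10: [113, 114, 113, 113, 114, 113, 110, 110]  (not all equal)
t=11: [132, 133, 133, 133, 133, 132, 131, 131]  (not all equal)
t=12: [0, 1, 1, 1, 1, 0, 0, 0]  (not all equal)
t=13: [10, 10, 11, 11, 10, 10, 10, 10]  (not all equal)
t=14: [23, 23, 23, 23, 23, 23, 23, 23]  (all equal)

Answer: 14
Key observation: Synchronization is absorbing here: once all nodes are equal they stay equal, and step 14 is the first all-equal step.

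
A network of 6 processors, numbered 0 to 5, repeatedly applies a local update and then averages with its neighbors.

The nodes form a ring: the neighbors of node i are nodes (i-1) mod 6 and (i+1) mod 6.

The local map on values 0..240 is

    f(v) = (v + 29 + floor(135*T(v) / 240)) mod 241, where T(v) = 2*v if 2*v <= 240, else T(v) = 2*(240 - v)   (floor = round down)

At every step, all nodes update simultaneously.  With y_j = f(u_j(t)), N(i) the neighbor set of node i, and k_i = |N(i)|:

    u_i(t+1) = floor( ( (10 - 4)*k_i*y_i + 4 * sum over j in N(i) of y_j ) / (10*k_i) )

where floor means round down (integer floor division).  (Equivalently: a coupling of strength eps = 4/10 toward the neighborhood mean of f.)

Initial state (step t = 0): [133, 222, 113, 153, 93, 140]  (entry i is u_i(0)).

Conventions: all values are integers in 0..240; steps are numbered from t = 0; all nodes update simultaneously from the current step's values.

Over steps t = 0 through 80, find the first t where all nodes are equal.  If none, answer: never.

Simulating step by step:
t=0: [133, 222, 113, 153, 93, 140]  (not all equal)
t=1: [38, 31, 30, 73, 151, 77]  (not all equal)
t=2: [122, 96, 110, 136, 98, 144]  (not all equal)
t=3: [79, 152, 67, 76, 158, 79]  (not all equal)
t=4: [164, 96, 148, 155, 100, 164]  (not all equal)
t=5: [76, 155, 77, 30, 15, 29]  (not all equal)
t=6: [139, 99, 141, 105, 72, 104]  (not all equal)
t=7: [73, 159, 74, 51, 113, 49]  (not all equal)
t=8: [144, 96, 146, 125, 70, 122]  (not all equal)
t=9: [79, 155, 78, 68, 123, 68]  (not all equal)
t=10: [159, 100, 158, 151, 94, 151]  (not all equal)
t=11: [30, 15, 30, 76, 152, 76]  (not all equal)
t=12: [105, 72, 105, 140, 99, 140]  (not all equal)
t=13: [51, 113, 51, 74, 159, 74]  (not all equal)
t=14: [125, 71, 125, 146, 97, 146]  (not all equal)
t=15: [68, 124, 68, 78, 156, 78]  (not all equal)
t=16: [151, 94, 151, 158, 100, 158]  (not all equal)
t=17: [76, 152, 76, 30, 15, 30]  (not all equal)
t=18: [140, 99, 140, 105, 72, 105]  (not all equal)
t=19: [74, 159, 74, 51, 113, 51]  (not all equal)
t=20: [146, 97, 146, 125, 71, 125]  (not all equal)
t=21: [78, 156, 78, 68, 124, 68]  (not all equal)
t=22: [158, 100, 158, 151, 94, 151]  (not all equal)
t=23: [30, 15, 30, 76, 152, 76]  (not all equal)

Answer: never
Key observation: The state at step 11 reappears at step 23 — the system is in a cycle of period 12 from step 11 on.  No step 0..23 is synchronized, and the cycle repeats forever, so no step up to 80 (or ever) has all nodes equal.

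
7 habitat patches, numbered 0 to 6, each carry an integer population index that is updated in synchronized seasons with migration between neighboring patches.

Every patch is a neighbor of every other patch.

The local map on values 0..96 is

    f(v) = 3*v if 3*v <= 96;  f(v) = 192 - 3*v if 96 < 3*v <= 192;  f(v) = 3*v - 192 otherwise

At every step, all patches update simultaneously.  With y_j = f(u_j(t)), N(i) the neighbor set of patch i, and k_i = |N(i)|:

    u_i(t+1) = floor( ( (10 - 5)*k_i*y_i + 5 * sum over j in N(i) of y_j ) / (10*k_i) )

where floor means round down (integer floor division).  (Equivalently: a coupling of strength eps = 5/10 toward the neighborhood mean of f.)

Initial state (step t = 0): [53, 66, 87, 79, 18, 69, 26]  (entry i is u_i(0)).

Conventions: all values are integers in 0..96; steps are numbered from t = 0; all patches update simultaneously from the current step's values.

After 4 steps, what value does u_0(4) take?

Answer: u_0(4) = 64

Derivation:
t=0: [53, 66, 87, 79, 18, 69, 26]
t=1: [38, 27, 53, 43, 47, 31, 57]
t=2: [67, 68, 48, 61, 56, 73, 43]
t=3: [19, 21, 36, 19, 26, 27, 42]
t=4: [64, 66, 75, 64, 73, 74, 68]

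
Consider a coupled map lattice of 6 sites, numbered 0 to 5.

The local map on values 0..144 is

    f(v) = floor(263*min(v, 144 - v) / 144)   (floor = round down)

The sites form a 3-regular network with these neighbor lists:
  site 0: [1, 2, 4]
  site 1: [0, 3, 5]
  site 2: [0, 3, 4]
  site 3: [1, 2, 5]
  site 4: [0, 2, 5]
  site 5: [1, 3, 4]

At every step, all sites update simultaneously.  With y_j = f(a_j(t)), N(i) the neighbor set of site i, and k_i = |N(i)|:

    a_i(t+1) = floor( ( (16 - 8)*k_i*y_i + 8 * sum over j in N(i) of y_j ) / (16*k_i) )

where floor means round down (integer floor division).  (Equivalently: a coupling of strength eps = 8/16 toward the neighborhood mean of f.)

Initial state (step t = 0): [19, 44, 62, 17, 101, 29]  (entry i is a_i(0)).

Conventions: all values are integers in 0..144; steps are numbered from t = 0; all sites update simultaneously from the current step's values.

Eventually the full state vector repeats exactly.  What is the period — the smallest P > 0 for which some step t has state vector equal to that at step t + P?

Simulating step by step:
t=0: [19, 44, 62, 17, 101, 29]
t=1: [62, 59, 80, 56, 72, 57]
t=2: [115, 106, 115, 105, 121, 108]
t=3: [53, 65, 53, 66, 49, 62]
t=4: [98, 113, 98, 114, 95, 111]
t=5: [80, 61, 79, 60, 82, 63]
t=6: [115, 112, 115, 111, 114, 113]
t=7: [53, 57, 53, 57, 53, 56]
t=8: [97, 102, 97, 102, 97, 101]
t=9: [83, 77, 83, 77, 83, 78]
t=10: [112, 119, 112, 119, 112, 119]
t=11: [55, 47, 55, 47, 55, 47]
t=12: [97, 87, 97, 87, 97, 87]
t=13: [88, 100, 88, 100, 88, 100]
t=14: [98, 83, 98, 83, 98, 83]
t=15: [88, 106, 88, 106, 88, 106]
t=16: [96, 74, 96, 74, 96, 74]
t=17: [93, 120, 93, 120, 93, 120]
t=18: [84, 51, 84, 51, 84, 51]
t=19: [106, 95, 106, 95, 106, 95]
t=20: [72, 85, 72, 85, 72, 85]
t=21: [127, 111, 127, 111, 127, 111]
t=22: [35, 55, 35, 55, 35, 55]
t=23: [69, 93, 69, 93, 69, 93]
t=24: [120, 98, 120, 98, 120, 98]
t=25: [49, 77, 49, 77, 49, 77]
t=26: [94, 116, 94, 116, 94, 116]
t=27: [84, 57, 84, 57, 84, 57]
t=28: [108, 104, 108, 104, 108, 104]
t=29: [66, 71, 66, 71, 66, 71]
t=30: [121, 127, 121, 127, 121, 127]
t=31: [40, 32, 40, 32, 40, 32]
t=32: [70, 60, 70, 60, 70, 60]
t=33: [124, 112, 124, 112, 124, 112]
t=34: [39, 54, 39, 54, 39, 54]
t=35: [75, 93, 75, 93, 75, 93]
t=36: [120, 98, 120, 98, 120, 98]

Answer: 12
Key observation: The state at step 24, [120, 98, 120, 98, 120, 98], reappears at step 36 — and no state repeats earlier — so the cycle the system enters has period 12.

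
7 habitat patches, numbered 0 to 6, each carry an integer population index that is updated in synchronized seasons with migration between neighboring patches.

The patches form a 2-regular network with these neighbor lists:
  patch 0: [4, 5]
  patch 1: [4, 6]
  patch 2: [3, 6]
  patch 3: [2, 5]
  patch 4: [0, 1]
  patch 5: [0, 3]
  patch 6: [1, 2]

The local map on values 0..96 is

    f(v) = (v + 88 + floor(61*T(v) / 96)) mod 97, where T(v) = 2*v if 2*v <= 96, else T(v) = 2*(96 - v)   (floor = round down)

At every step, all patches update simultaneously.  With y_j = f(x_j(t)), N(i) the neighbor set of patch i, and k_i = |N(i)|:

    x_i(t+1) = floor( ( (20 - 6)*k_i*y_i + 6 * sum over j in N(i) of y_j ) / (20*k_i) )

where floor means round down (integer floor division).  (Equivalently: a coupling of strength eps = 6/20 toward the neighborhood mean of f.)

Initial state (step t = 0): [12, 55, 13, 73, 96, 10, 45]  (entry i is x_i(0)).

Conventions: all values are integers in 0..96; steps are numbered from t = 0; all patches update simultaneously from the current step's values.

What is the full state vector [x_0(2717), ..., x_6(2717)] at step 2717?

Answer: [88, 88, 88, 88, 88, 88, 89]
Key observation: The state at step 8, [89, 88, 88, 89, 89, 89, 88], reappears at step 10: the system is in a cycle of period 2 from step 8 on.  Therefore the state at step 2717 equals the state at step 8 + ((2717 - 8) mod 2) = 9, which is [88, 88, 88, 88, 88, 88, 89].

Derivation:
t=0: [12, 55, 13, 73, 96, 10, 45]
t=1: [27, 27, 41, 70, 63, 25, 68]
t=2: [57, 64, 87, 85, 82, 54, 86]
t=3: [13, 93, 89, 75, 77, 14, 89]
t=4: [31, 87, 88, 80, 80, 32, 87]
t=5: [65, 89, 89, 86, 86, 66, 89]
t=6: [94, 88, 88, 89, 89, 94, 88]
t=7: [87, 88, 88, 88, 88, 87, 89]
t=8: [89, 88, 88, 89, 89, 89, 88]
t=9: [88, 88, 88, 88, 88, 88, 89]
t=10: [89, 88, 88, 89, 89, 89, 88]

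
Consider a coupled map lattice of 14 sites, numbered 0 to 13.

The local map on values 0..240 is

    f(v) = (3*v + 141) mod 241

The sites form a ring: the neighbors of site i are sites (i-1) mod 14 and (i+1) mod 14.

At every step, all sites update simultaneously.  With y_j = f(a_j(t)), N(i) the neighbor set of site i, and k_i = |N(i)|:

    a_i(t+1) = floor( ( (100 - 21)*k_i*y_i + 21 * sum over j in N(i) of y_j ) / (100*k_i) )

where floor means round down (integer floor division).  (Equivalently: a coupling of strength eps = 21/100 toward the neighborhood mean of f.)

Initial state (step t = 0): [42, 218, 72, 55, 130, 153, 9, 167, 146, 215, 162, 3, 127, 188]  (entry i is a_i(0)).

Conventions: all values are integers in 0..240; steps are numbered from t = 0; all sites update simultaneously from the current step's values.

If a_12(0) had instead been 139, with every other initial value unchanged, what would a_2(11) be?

Simulating step by step:
t=0: [42, 218, 72, 55, 130, 153, 9, 167, 146, 215, 162, 3, 139, 188]
t=1: [51, 71, 106, 68, 57, 116, 161, 154, 100, 75, 136, 141, 99, 186]
t=2: [76, 117, 195, 112, 67, 27, 125, 131, 183, 126, 74, 92, 187, 197]
t=3: [103, 21, 28, 197, 127, 189, 55, 66, 173, 63, 118, 174, 193, 43]
t=4: [189, 206, 200, 34, 56, 189, 85, 102, 160, 90, 38, 169, 210, 69]
t=5: [193, 54, 18, 10, 77, 201, 167, 193, 149, 150, 46, 137, 66, 113]
t=6: [219, 94, 178, 169, 123, 47, 153, 215, 120, 101, 48, 69, 109, 224]
t=7: [87, 171, 189, 154, 43, 47, 104, 64, 42, 166, 67, 112, 200, 102]
t=8: [166, 176, 209, 122, 39, 57, 181, 97, 46, 137, 121, 198, 60, 181]
t=9: [164, 168, 57, 26, 23, 79, 187, 176, 57, 61, 25, 20, 85, 184]
t=10: [158, 152, 96, 202, 203, 153, 207, 178, 84, 95, 200, 197, 165, 198]
t=11: [118, 124, 163, 41, 36, 100, 63, 172, 159, 164, 34, 25, 123, 39]

Answer: a_2(11) = 163
Key observation: This trace re-runs the system from the modified initial state.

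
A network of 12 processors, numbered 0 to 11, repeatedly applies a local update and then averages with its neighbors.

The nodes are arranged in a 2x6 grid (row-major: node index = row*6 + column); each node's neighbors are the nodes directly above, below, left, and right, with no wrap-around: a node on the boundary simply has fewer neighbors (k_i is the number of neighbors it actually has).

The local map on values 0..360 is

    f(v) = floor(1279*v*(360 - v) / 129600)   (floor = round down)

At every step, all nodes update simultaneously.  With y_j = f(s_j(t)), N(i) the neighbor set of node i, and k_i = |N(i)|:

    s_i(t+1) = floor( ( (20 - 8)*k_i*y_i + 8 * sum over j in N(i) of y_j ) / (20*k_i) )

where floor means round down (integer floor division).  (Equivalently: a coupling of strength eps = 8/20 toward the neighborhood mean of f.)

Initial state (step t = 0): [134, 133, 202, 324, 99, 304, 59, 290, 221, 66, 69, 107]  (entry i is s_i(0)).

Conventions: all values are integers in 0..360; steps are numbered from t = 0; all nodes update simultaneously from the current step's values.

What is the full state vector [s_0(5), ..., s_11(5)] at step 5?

Simulating step by step:
t=0: [134, 133, 202, 324, 99, 304, 59, 290, 221, 66, 69, 107]
t=1: [273, 286, 283, 170, 217, 205, 204, 223, 275, 196, 213, 233]
t=2: [244, 224, 229, 302, 308, 307, 295, 280, 249, 304, 307, 299]
t=3: [265, 286, 276, 186, 160, 163, 213, 234, 254, 181, 163, 171]
t=4: [252, 226, 242, 306, 315, 316, 293, 278, 270, 311, 316, 317]
t=5: [259, 281, 261, 173, 141, 136, 214, 231, 230, 161, 138, 135]

Answer: [259, 281, 261, 173, 141, 136, 214, 231, 230, 161, 138, 135]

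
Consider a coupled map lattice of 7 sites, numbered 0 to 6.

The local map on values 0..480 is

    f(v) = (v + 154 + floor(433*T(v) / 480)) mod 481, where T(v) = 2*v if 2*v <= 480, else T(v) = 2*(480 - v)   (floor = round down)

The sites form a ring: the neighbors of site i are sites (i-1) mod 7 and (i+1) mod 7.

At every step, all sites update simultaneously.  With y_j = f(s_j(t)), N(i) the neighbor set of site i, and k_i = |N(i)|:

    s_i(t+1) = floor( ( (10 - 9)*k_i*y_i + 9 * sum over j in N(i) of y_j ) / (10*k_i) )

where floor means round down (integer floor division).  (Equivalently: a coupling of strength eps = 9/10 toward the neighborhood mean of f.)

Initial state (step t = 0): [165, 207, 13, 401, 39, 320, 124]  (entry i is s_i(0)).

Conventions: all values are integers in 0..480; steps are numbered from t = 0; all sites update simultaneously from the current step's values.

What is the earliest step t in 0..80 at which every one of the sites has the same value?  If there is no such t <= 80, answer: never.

Simulating step by step:
t=0: [165, 207, 13, 401, 39, 320, 124]  (not all equal)
t=1: [136, 171, 230, 225, 249, 155, 189]  (not all equal)
t=2: [164, 182, 236, 325, 218, 253, 92]  (not all equal)
t=3: [280, 228, 240, 305, 303, 346, 251]  (not all equal)
t=4: [323, 327, 306, 317, 278, 310, 291]  (not all equal)
t=5: [288, 284, 281, 301, 289, 307, 286]  (not all equal)
t=6: [309, 310, 304, 308, 295, 305, 300]  (not all equal)
t=7: [292, 291, 290, 296, 292, 298, 292]  (not all equal)
t=8: [304, 304, 302, 304, 299, 303, 301]  (not all equal)
t=9: [294, 294, 294, 296, 294, 296, 294]  (not all equal)
t=10: [302, 302, 301, 301, 300, 301, 301]  (not all equal)
t=11: [296, 296, 296, 296, 296, 296, 296]  (all equal)

Answer: 11
Key observation: Synchronization is absorbing here: once all sites are equal they stay equal, and step 11 is the first all-equal step.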